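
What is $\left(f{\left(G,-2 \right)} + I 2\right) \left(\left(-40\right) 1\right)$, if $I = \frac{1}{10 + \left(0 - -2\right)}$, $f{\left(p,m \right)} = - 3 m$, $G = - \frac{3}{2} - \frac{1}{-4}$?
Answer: $- \frac{740}{3} \approx -246.67$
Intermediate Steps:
$G = - \frac{5}{4}$ ($G = \left(-3\right) \frac{1}{2} - - \frac{1}{4} = - \frac{3}{2} + \frac{1}{4} = - \frac{5}{4} \approx -1.25$)
$I = \frac{1}{12}$ ($I = \frac{1}{10 + \left(0 + 2\right)} = \frac{1}{10 + 2} = \frac{1}{12} \approx 0.083333$)
$\left(f{\left(G,-2 \right)} + I 2\right) \left(\left(-40\right) 1\right) = \left(\left(-3\right) \left(-2\right) + \frac{1}{12} \cdot 2\right) \left(\left(-40\right) 1\right) = \left(6 + \frac{1}{6}\right) \left(-40\right) = \frac{37}{6} \left(-40\right) = - \frac{740}{3}$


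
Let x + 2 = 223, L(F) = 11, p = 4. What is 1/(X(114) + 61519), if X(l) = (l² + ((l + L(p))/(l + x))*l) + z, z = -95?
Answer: 67/4988990 ≈ 1.3430e-5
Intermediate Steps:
x = 221 (x = -2 + 223 = 221)
X(l) = -95 + l² + l*(11 + l)/(221 + l) (X(l) = (l² + ((l + 11)/(l + 221))*l) - 95 = (l² + ((11 + l)/(221 + l))*l) - 95 = (l² + l*(11 + l)/(221 + l)) - 95 = -95 + l² + l*(11 + l)/(221 + l))
1/(X(114) + 61519) = 1/((-20995 + 114³ - 84*114 + 222*114²)/(221 + 114) + 61519) = 1/((-20995 + 1481544 - 9576 + 222*12996)/335 + 61519) = 1/((-20995 + 1481544 - 9576 + 2885112)/335 + 61519) = 1/((1/335)*4336085 + 61519) = 1/(867217/67 + 61519) = 1/(4988990/67) = 67/4988990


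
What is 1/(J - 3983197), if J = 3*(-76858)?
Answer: -1/4213771 ≈ -2.3732e-7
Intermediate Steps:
J = -230574
1/(J - 3983197) = 1/(-230574 - 3983197) = 1/(-4213771) = -1/4213771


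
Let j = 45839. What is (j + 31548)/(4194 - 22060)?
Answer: -77387/17866 ≈ -4.3315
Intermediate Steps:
(j + 31548)/(4194 - 22060) = (45839 + 31548)/(4194 - 22060) = 77387/(-17866) = 77387*(-1/17866) = -77387/17866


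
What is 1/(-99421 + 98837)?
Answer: -1/584 ≈ -0.0017123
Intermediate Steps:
1/(-99421 + 98837) = 1/(-584) = -1/584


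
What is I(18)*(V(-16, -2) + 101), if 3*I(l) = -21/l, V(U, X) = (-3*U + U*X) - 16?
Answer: -385/6 ≈ -64.167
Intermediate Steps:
V(U, X) = -16 - 3*U + U*X
I(l) = -7/l (I(l) = (-21/l)/3 = -7/l)
I(18)*(V(-16, -2) + 101) = (-7/18)*((-16 - 3*(-16) - 16*(-2)) + 101) = (-7*1/18)*((-16 + 48 + 32) + 101) = -7*(64 + 101)/18 = -7/18*165 = -385/6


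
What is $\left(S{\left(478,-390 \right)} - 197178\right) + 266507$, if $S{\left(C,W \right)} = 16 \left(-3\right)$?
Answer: $69281$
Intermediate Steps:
$S{\left(C,W \right)} = -48$
$\left(S{\left(478,-390 \right)} - 197178\right) + 266507 = \left(-48 - 197178\right) + 266507 = -197226 + 266507 = 69281$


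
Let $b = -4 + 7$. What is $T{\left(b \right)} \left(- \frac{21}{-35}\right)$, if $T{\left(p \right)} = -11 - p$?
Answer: $- \frac{42}{5} \approx -8.4$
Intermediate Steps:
$b = 3$
$T{\left(b \right)} \left(- \frac{21}{-35}\right) = \left(-11 - 3\right) \left(- \frac{21}{-35}\right) = \left(-11 - 3\right) \left(\left(-21\right) \left(- \frac{1}{35}\right)\right) = \left(-14\right) \frac{3}{5} = - \frac{42}{5}$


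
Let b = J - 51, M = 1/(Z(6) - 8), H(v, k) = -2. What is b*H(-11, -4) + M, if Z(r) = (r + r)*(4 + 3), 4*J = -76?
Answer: 10641/76 ≈ 140.01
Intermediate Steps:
J = -19 (J = (¼)*(-76) = -19)
Z(r) = 14*r (Z(r) = (2*r)*7 = 14*r)
M = 1/76 (M = 1/(14*6 - 8) = 1/(84 - 8) = 1/76 ≈ 0.013158)
b = -70 (b = -19 - 51 = -70)
b*H(-11, -4) + M = -70*(-2) + 1/76 = 140 + 1/76 = 10641/76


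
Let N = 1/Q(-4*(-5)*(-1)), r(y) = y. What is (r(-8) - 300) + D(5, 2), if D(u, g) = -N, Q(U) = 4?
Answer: -1233/4 ≈ -308.25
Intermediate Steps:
N = ¼ (N = 1/4 = ¼ ≈ 0.25000)
D(u, g) = -¼ (D(u, g) = -1*¼ = -¼)
(r(-8) - 300) + D(5, 2) = (-8 - 300) - ¼ = -308 - ¼ = -1233/4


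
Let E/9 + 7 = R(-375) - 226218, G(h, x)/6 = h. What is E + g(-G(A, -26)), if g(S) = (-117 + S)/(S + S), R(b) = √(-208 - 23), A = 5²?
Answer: -203602411/100 + 9*I*√231 ≈ -2.036e+6 + 136.79*I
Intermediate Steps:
A = 25
G(h, x) = 6*h
R(b) = I*√231 (R(b) = √(-231) = I*√231)
g(S) = (-117 + S)/(2*S) (g(S) = (-117 + S)/((2*S)) = (-117 + S)*(1/(2*S)) = (-117 + S)/(2*S))
E = -2036025 + 9*I*√231 (E = -63 + 9*(I*√231 - 226218) = -63 + 9*(-226218 + I*√231) = -63 + (-2035962 + 9*I*√231) = -2036025 + 9*I*√231 ≈ -2.036e+6 + 136.79*I)
E + g(-G(A, -26)) = (-2036025 + 9*I*√231) + (-117 - 6*25)/(2*((-6*25))) = (-2036025 + 9*I*√231) + (-117 - 1*150)/(2*((-1*150))) = (-2036025 + 9*I*√231) + (½)*(-117 - 150)/(-150) = (-2036025 + 9*I*√231) + (½)*(-1/150)*(-267) = (-2036025 + 9*I*√231) + 89/100 = -203602411/100 + 9*I*√231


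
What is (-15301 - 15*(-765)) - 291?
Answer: -4117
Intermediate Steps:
(-15301 - 15*(-765)) - 291 = (-15301 + 11475) - 291 = -3826 - 291 = -4117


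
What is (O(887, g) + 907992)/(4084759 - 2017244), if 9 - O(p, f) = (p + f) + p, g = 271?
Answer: 905956/2067515 ≈ 0.43819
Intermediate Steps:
O(p, f) = 9 - f - 2*p (O(p, f) = 9 - ((p + f) + p) = 9 - ((f + p) + p) = 9 - (f + 2*p) = 9 + (-f - 2*p) = 9 - f - 2*p)
(O(887, g) + 907992)/(4084759 - 2017244) = ((9 - 1*271 - 2*887) + 907992)/(4084759 - 2017244) = ((9 - 271 - 1774) + 907992)/2067515 = (-2036 + 907992)*(1/2067515) = 905956*(1/2067515) = 905956/2067515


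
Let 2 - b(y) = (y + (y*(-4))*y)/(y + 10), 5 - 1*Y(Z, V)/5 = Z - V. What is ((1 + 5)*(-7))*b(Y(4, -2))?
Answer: -966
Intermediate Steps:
Y(Z, V) = 25 - 5*Z + 5*V (Y(Z, V) = 25 - 5*(Z - V) = 25 + (-5*Z + 5*V) = 25 - 5*Z + 5*V)
b(y) = 2 - (y - 4*y**2)/(10 + y) (b(y) = 2 - (y + (y*(-4))*y)/(y + 10) = 2 - (y + (-4*y)*y)/(10 + y) = 2 - (y - 4*y**2)/(10 + y))
((1 + 5)*(-7))*b(Y(4, -2)) = ((1 + 5)*(-7))*((20 + (25 - 5*4 + 5*(-2)) + 4*(25 - 5*4 + 5*(-2))**2)/(10 + (25 - 5*4 + 5*(-2)))) = (6*(-7))*((20 + (25 - 20 - 10) + 4*(25 - 20 - 10)**2)/(10 + (25 - 20 - 10))) = -42*(20 - 5 + 4*(-5)**2)/(10 - 5) = -42*(20 - 5 + 4*25)/5 = -42*(20 - 5 + 100)/5 = -42*115/5 = -42*23 = -966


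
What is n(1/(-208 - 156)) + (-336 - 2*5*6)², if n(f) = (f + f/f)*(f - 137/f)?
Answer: 27366650949/132496 ≈ 2.0655e+5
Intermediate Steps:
n(f) = (1 + f)*(f - 137/f) (n(f) = (f + 1)*(f - 137/f) = (1 + f)*(f - 137/f))
n(1/(-208 - 156)) + (-336 - 2*5*6)² = (-137 + 1/(-208 - 156) + (1/(-208 - 156))² - 137/(1/(-208 - 156))) + (-336 - 2*5*6)² = (-137 + 1/(-364) + (1/(-364))² - 137/(1/(-364))) + (-336 - 10*6)² = (-137 - 1/364 + (-1/364)² - 137/(-1/364)) + (-336 - 60)² = (-137 - 1/364 + 1/132496 - 137*(-364)) + (-396)² = (-137 - 1/364 + 1/132496 + 49868) + 156816 = 6589158213/132496 + 156816 = 27366650949/132496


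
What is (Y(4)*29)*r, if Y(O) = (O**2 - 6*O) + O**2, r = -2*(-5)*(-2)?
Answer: -4640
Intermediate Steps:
r = -20 (r = 10*(-2) = -20)
Y(O) = -6*O + 2*O**2
(Y(4)*29)*r = ((2*4*(-3 + 4))*29)*(-20) = ((2*4*1)*29)*(-20) = (8*29)*(-20) = 232*(-20) = -4640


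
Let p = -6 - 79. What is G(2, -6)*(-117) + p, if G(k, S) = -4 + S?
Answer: 1085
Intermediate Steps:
p = -85
G(2, -6)*(-117) + p = (-4 - 6)*(-117) - 85 = -10*(-117) - 85 = 1170 - 85 = 1085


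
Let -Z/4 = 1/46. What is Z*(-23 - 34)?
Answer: 114/23 ≈ 4.9565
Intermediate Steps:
Z = -2/23 (Z = -4/46 = -4*1/46 = -2/23 ≈ -0.086957)
Z*(-23 - 34) = -2*(-23 - 34)/23 = -2/23*(-57) = 114/23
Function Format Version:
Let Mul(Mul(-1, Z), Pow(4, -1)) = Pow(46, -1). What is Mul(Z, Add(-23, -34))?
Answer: Rational(114, 23) ≈ 4.9565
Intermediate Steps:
Z = Rational(-2, 23) (Z = Mul(-4, Pow(46, -1)) = Mul(-4, Rational(1, 46)) = Rational(-2, 23) ≈ -0.086957)
Mul(Z, Add(-23, -34)) = Mul(Rational(-2, 23), Add(-23, -34)) = Mul(Rational(-2, 23), -57) = Rational(114, 23)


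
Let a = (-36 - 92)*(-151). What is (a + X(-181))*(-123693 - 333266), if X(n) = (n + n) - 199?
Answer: -8575749553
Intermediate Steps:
a = 19328 (a = -128*(-151) = 19328)
X(n) = -199 + 2*n (X(n) = 2*n - 199 = -199 + 2*n)
(a + X(-181))*(-123693 - 333266) = (19328 + (-199 + 2*(-181)))*(-123693 - 333266) = (19328 + (-199 - 362))*(-456959) = (19328 - 561)*(-456959) = 18767*(-456959) = -8575749553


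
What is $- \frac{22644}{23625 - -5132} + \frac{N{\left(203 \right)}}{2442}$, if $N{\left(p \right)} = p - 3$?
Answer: $- \frac{24772624}{35112297} \approx -0.70553$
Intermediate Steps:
$N{\left(p \right)} = -3 + p$
$- \frac{22644}{23625 - -5132} + \frac{N{\left(203 \right)}}{2442} = - \frac{22644}{23625 - -5132} + \frac{-3 + 203}{2442} = - \frac{22644}{23625 + 5132} + 200 \cdot \frac{1}{2442} = - \frac{22644}{28757} + \frac{100}{1221} = - \frac{24772624}{35112297}$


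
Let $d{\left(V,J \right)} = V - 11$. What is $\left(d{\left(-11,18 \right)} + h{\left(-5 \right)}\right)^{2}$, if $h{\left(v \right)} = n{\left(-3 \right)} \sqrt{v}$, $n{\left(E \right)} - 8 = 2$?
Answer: $-16 - 440 i \sqrt{5} \approx -16.0 - 983.87 i$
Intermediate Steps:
$n{\left(E \right)} = 10$ ($n{\left(E \right)} = 8 + 2 = 10$)
$d{\left(V,J \right)} = -11 + V$ ($d{\left(V,J \right)} = V - 11 = -11 + V$)
$h{\left(v \right)} = 10 \sqrt{v}$
$\left(d{\left(-11,18 \right)} + h{\left(-5 \right)}\right)^{2} = \left(\left(-11 - 11\right) + 10 \sqrt{-5}\right)^{2} = \left(-22 + 10 i \sqrt{5}\right)^{2}$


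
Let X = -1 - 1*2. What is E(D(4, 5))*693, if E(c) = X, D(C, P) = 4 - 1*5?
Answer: -2079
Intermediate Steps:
X = -3 (X = -1 - 2 = -3)
D(C, P) = -1 (D(C, P) = 4 - 5 = -1)
E(c) = -3
E(D(4, 5))*693 = -3*693 = -2079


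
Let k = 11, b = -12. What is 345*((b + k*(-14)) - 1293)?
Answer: -503355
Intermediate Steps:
345*((b + k*(-14)) - 1293) = 345*((-12 + 11*(-14)) - 1293) = 345*((-12 - 154) - 1293) = 345*(-166 - 1293) = 345*(-1459) = -503355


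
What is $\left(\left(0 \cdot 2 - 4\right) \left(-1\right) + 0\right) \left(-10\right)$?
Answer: $-40$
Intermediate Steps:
$\left(\left(0 \cdot 2 - 4\right) \left(-1\right) + 0\right) \left(-10\right) = \left(\left(0 - 4\right) \left(-1\right) + 0\right) \left(-10\right) = \left(\left(-4\right) \left(-1\right) + 0\right) \left(-10\right) = \left(4 + 0\right) \left(-10\right) = 4 \left(-10\right) = -40$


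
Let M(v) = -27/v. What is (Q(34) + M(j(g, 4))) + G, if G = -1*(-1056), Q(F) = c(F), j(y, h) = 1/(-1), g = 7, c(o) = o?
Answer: 1117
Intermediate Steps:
j(y, h) = -1
Q(F) = F
G = 1056
(Q(34) + M(j(g, 4))) + G = (34 - 27/(-1)) + 1056 = (34 - 27*(-1)) + 1056 = (34 + 27) + 1056 = 61 + 1056 = 1117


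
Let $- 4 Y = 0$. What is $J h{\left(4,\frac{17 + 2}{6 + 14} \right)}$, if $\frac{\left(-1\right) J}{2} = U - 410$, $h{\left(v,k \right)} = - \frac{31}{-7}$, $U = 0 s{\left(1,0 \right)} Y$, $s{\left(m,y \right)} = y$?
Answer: $\frac{25420}{7} \approx 3631.4$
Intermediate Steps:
$Y = 0$ ($Y = \left(- \frac{1}{4}\right) 0 = 0$)
$U = 0$ ($U = 0 \cdot 0 \cdot 0 = 0 \cdot 0 = 0$)
$h{\left(v,k \right)} = \frac{31}{7}$ ($h{\left(v,k \right)} = \left(-31\right) \left(- \frac{1}{7}\right) = \frac{31}{7}$)
$J = 820$ ($J = - 2 \left(0 - 410\right) = \left(-2\right) \left(-410\right) = 820$)
$J h{\left(4,\frac{17 + 2}{6 + 14} \right)} = 820 \cdot \frac{31}{7} = \frac{25420}{7}$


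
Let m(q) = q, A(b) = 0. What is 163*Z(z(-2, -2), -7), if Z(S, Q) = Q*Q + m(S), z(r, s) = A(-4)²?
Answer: 7987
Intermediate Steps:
z(r, s) = 0 (z(r, s) = 0² = 0)
Z(S, Q) = S + Q² (Z(S, Q) = Q*Q + S = Q² + S = S + Q²)
163*Z(z(-2, -2), -7) = 163*(0 + (-7)²) = 163*(0 + 49) = 163*49 = 7987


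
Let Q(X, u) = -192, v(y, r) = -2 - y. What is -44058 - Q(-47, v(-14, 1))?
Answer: -43866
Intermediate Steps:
-44058 - Q(-47, v(-14, 1)) = -44058 - 1*(-192) = -44058 + 192 = -43866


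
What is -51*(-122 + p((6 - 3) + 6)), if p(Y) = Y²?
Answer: 2091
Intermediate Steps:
-51*(-122 + p((6 - 3) + 6)) = -51*(-122 + ((6 - 3) + 6)²) = -51*(-122 + (3 + 6)²) = -51*(-122 + 9²) = -51*(-122 + 81) = -51*(-41) = 2091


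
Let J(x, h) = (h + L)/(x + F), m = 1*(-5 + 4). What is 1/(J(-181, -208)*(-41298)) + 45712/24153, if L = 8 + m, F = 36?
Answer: 126482382397/66830529798 ≈ 1.8926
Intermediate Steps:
m = -1 (m = 1*(-1) = -1)
L = 7 (L = 8 - 1 = 7)
J(x, h) = (7 + h)/(36 + x) (J(x, h) = (h + 7)/(x + 36) = (7 + h)/(36 + x))
1/(J(-181, -208)*(-41298)) + 45712/24153 = 1/(((7 - 208)/(36 - 181))*(-41298)) + 45712/24153 = -1/41298/(-201/(-145)) + 45712*(1/24153) = -1/41298/(-1/145*(-201)) + 45712/24153 = -1/41298/(201/145) + 45712/24153 = (145/201)*(-1/41298) + 45712/24153 = -145/8300898 + 45712/24153 = 126482382397/66830529798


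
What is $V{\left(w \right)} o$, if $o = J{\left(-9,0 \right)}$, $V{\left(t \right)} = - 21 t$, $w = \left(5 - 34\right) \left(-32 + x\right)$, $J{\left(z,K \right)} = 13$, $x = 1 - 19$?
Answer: $-395850$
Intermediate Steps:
$x = -18$
$w = 1450$ ($w = \left(5 - 34\right) \left(-32 - 18\right) = \left(-29\right) \left(-50\right) = 1450$)
$o = 13$
$V{\left(w \right)} o = \left(-21\right) 1450 \cdot 13 = \left(-30450\right) 13 = -395850$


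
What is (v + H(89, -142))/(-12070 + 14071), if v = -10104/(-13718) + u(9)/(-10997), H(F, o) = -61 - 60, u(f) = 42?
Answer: -44687539/743508741 ≈ -0.060104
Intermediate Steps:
H(F, o) = -121
v = 7895538/10775489 (v = -10104/(-13718) + 42/(-10997) = -10104*(-1/13718) + 42*(-1/10997) = 5052/6859 - 6/1571 = 7895538/10775489 ≈ 0.73273)
(v + H(89, -142))/(-12070 + 14071) = (7895538/10775489 - 121)/(-12070 + 14071) = -1295938631/10775489/2001 = -1295938631/10775489*1/2001 = -44687539/743508741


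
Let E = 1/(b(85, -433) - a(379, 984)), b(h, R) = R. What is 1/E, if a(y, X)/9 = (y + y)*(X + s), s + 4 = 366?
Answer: -9182845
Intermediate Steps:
s = 362 (s = -4 + 366 = 362)
a(y, X) = 18*y*(362 + X) (a(y, X) = 9*((y + y)*(X + 362)) = 9*((2*y)*(362 + X)) = 9*(2*y*(362 + X)) = 18*y*(362 + X))
E = -1/9182845 (E = 1/(-433 - 18*379*(362 + 984)) = 1/(-433 - 18*379*1346) = 1/(-433 - 1*9182412) = 1/(-433 - 9182412) = 1/(-9182845) = -1/9182845 ≈ -1.0890e-7)
1/E = 1/(-1/9182845) = -9182845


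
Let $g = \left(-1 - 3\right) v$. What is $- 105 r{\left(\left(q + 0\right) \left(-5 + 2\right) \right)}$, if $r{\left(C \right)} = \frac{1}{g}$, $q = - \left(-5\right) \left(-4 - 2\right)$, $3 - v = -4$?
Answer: $\frac{15}{4} \approx 3.75$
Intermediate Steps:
$v = 7$ ($v = 3 - -4 = 3 + 4 = 7$)
$g = -28$ ($g = \left(-1 - 3\right) 7 = \left(-4\right) 7 = -28$)
$q = -30$ ($q = - \left(-5\right) \left(-6\right) = \left(-1\right) 30 = -30$)
$r{\left(C \right)} = - \frac{1}{28}$ ($r{\left(C \right)} = \frac{1}{-28} = - \frac{1}{28}$)
$- 105 r{\left(\left(q + 0\right) \left(-5 + 2\right) \right)} = \left(-105\right) \left(- \frac{1}{28}\right) = \frac{15}{4}$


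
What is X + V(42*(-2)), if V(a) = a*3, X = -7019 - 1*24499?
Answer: -31770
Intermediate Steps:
X = -31518 (X = -7019 - 24499 = -31518)
V(a) = 3*a
X + V(42*(-2)) = -31518 + 3*(42*(-2)) = -31518 + 3*(-84) = -31518 - 252 = -31770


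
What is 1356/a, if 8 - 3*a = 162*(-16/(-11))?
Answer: -11187/626 ≈ -17.871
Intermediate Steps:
a = -2504/33 (a = 8/3 - 54*(-16/(-11)) = 8/3 - 54*(-16*(-1/11)) = 8/3 - 54*16/11 = 8/3 - ⅓*2592/11 = 8/3 - 864/11 = -2504/33 ≈ -75.879)
1356/a = 1356/(-2504/33) = 1356*(-33/2504) = -11187/626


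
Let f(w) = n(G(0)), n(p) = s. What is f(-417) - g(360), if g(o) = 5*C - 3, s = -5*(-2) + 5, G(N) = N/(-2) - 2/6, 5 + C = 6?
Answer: 13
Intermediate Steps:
C = 1 (C = -5 + 6 = 1)
G(N) = -1/3 - N/2 (G(N) = N*(-1/2) - 2*1/6 = -N/2 - 1/3 = -1/3 - N/2)
s = 15 (s = 10 + 5 = 15)
n(p) = 15
f(w) = 15
g(o) = 2 (g(o) = 5*1 - 3 = 5 - 3 = 2)
f(-417) - g(360) = 15 - 1*2 = 15 - 2 = 13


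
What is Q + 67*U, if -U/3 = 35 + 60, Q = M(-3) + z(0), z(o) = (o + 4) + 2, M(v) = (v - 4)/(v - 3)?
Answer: -114527/6 ≈ -19088.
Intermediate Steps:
M(v) = (-4 + v)/(-3 + v)
z(o) = 6 + o (z(o) = (4 + o) + 2 = 6 + o)
Q = 43/6 (Q = (-4 - 3)/(-3 - 3) + (6 + 0) = -7/(-6) + 6 = -1/6*(-7) + 6 = 7/6 + 6 = 43/6 ≈ 7.1667)
U = -285 (U = -3*(35 + 60) = -3*95 = -285)
Q + 67*U = 43/6 + 67*(-285) = 43/6 - 19095 = -114527/6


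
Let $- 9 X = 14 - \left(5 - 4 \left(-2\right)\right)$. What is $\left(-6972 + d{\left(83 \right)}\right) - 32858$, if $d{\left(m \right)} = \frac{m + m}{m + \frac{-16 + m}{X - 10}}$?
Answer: $- \frac{138401697}{3475} \approx -39828.0$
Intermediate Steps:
$X = - \frac{1}{9}$ ($X = - \frac{14 - \left(5 - 4 \left(-2\right)\right)}{9} = - \frac{14 - \left(5 - -8\right)}{9} = - \frac{14 - \left(5 + 8\right)}{9} = - \frac{14 - 13}{9} = \left(- \frac{1}{9}\right) 1 = - \frac{1}{9} \approx -0.11111$)
$d{\left(m \right)} = \frac{2 m}{\frac{144}{91} + \frac{82 m}{91}}$ ($d{\left(m \right)} = \frac{m + m}{m + \frac{-16 + m}{- \frac{1}{9} - 10}} = \frac{2 m}{m + \frac{-16 + m}{- \frac{91}{9}}} = \frac{2 m}{m + \left(-16 + m\right) \left(- \frac{9}{91}\right)} = \frac{2 m}{m - \left(- \frac{144}{91} + \frac{9 m}{91}\right)} = \frac{2 m}{\frac{144}{91} + \frac{82 m}{91}}$)
$\left(-6972 + d{\left(83 \right)}\right) - 32858 = \left(-6972 + 91 \cdot 83 \frac{1}{72 + 41 \cdot 83}\right) - 32858 = \left(-6972 + 91 \cdot 83 \frac{1}{72 + 3403}\right) - 32858 = \left(-6972 + 91 \cdot 83 \cdot \frac{1}{3475}\right) - 32858 = \left(-6972 + \frac{7553}{3475}\right) - 32858 = - \frac{24220147}{3475} - 32858 = - \frac{138401697}{3475}$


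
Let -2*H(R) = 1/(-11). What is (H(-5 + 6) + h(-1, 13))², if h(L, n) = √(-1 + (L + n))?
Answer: 5325/484 + √11/11 ≈ 11.304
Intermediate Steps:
H(R) = 1/22 (H(R) = -½/(-11) = -½*(-1/11) = 1/22)
h(L, n) = √(-1 + L + n)
(H(-5 + 6) + h(-1, 13))² = (1/22 + √(-1 - 1 + 13))² = (1/22 + √11)²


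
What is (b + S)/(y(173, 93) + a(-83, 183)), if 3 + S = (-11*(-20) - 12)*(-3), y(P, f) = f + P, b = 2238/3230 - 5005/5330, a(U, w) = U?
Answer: -83066207/24234690 ≈ -3.4276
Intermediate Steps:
b = -32597/132430 (b = 2238*(1/3230) - 5005*1/5330 = 1119/1615 - 77/82 = -32597/132430 ≈ -0.24615)
y(P, f) = P + f
S = -627 (S = -3 + (-11*(-20) - 12)*(-3) = -3 + (220 - 12)*(-3) = -3 + 208*(-3) = -3 - 624 = -627)
(b + S)/(y(173, 93) + a(-83, 183)) = (-32597/132430 - 627)/((173 + 93) - 83) = -83066207/(132430*(266 - 83)) = -83066207/132430/183 = -83066207/132430*1/183 = -83066207/24234690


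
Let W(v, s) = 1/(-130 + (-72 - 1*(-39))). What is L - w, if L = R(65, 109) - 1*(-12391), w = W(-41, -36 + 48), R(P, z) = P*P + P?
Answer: 2719004/163 ≈ 16681.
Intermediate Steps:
R(P, z) = P + P² (R(P, z) = P² + P = P + P²)
W(v, s) = -1/163 (W(v, s) = 1/(-130 + (-72 + 39)) = 1/(-130 - 33) = 1/(-163) = -1/163)
w = -1/163 ≈ -0.0061350
L = 16681 (L = 65*(1 + 65) - 1*(-12391) = 65*66 + 12391 = 4290 + 12391 = 16681)
L - w = 16681 - 1*(-1/163) = 16681 + 1/163 = 2719004/163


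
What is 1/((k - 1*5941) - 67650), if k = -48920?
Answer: -1/122511 ≈ -8.1625e-6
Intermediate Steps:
1/((k - 1*5941) - 67650) = 1/((-48920 - 1*5941) - 67650) = 1/((-48920 - 5941) - 67650) = 1/(-54861 - 67650) = 1/(-122511) = -1/122511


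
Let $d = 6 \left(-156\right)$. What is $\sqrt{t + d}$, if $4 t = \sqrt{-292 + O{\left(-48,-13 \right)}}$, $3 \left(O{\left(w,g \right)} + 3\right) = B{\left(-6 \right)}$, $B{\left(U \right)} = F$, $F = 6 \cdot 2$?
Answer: $\frac{\sqrt{-3744 + i \sqrt{291}}}{2} \approx 0.069697 + 30.594 i$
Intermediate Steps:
$F = 12$
$B{\left(U \right)} = 12$
$O{\left(w,g \right)} = 1$ ($O{\left(w,g \right)} = -3 + \frac{1}{3} \cdot 12 = -3 + 4 = 1$)
$d = -936$
$t = \frac{i \sqrt{291}}{4}$ ($t = \frac{\sqrt{-292 + 1}}{4} = \frac{\sqrt{-291}}{4} = \frac{i \sqrt{291}}{4} \approx 4.2647 i$)
$\sqrt{t + d} = \sqrt{\frac{i \sqrt{291}}{4} - 936} = \sqrt{-936 + \frac{i \sqrt{291}}{4}}$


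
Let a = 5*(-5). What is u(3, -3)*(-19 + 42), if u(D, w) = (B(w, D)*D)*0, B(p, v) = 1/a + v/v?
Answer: 0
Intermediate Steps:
a = -25
B(p, v) = 24/25 (B(p, v) = 1/(-25) + v/v = 1*(-1/25) + 1 = -1/25 + 1 = 24/25)
u(D, w) = 0 (u(D, w) = (24*D/25)*0 = 0)
u(3, -3)*(-19 + 42) = 0*(-19 + 42) = 0*23 = 0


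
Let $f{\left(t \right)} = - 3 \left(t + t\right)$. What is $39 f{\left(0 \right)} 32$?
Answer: $0$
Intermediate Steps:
$f{\left(t \right)} = - 6 t$ ($f{\left(t \right)} = - 3 \cdot 2 t = - 6 t$)
$39 f{\left(0 \right)} 32 = 39 \left(\left(-6\right) 0\right) 32 = 39 \cdot 0 \cdot 32 = 0 \cdot 32 = 0$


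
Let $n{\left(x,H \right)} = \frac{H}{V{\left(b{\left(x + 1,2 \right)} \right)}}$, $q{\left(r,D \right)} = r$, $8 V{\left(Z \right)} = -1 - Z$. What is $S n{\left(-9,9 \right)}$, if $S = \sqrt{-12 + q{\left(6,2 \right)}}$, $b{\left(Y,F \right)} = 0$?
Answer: $- 72 i \sqrt{6} \approx - 176.36 i$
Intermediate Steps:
$V{\left(Z \right)} = - \frac{1}{8} - \frac{Z}{8}$ ($V{\left(Z \right)} = \frac{-1 - Z}{8} = - \frac{1}{8} - \frac{Z}{8}$)
$n{\left(x,H \right)} = - 8 H$ ($n{\left(x,H \right)} = \frac{H}{- \frac{1}{8} - 0} = \frac{H}{- \frac{1}{8} + 0} = \frac{H}{- \frac{1}{8}} = H \left(-8\right) = - 8 H$)
$S = i \sqrt{6}$ ($S = \sqrt{-12 + 6} = \sqrt{-6} = i \sqrt{6} \approx 2.4495 i$)
$S n{\left(-9,9 \right)} = i \sqrt{6} \left(\left(-8\right) 9\right) = i \sqrt{6} \left(-72\right) = - 72 i \sqrt{6}$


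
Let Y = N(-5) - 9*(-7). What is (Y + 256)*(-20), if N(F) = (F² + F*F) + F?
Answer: -7280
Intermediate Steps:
N(F) = F + 2*F² (N(F) = (F² + F²) + F = 2*F² + F = F + 2*F²)
Y = 108 (Y = -5*(1 + 2*(-5)) - 9*(-7) = -5*(1 - 10) + 63 = -5*(-9) + 63 = 45 + 63 = 108)
(Y + 256)*(-20) = (108 + 256)*(-20) = 364*(-20) = -7280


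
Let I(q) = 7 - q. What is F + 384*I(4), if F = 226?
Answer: 1378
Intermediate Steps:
F + 384*I(4) = 226 + 384*(7 - 1*4) = 226 + 384*(7 - 4) = 226 + 384*3 = 226 + 1152 = 1378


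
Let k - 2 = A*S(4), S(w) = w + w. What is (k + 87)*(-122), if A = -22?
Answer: 10614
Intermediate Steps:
S(w) = 2*w
k = -174 (k = 2 - 44*4 = 2 - 22*8 = 2 - 176 = -174)
(k + 87)*(-122) = (-174 + 87)*(-122) = -87*(-122) = 10614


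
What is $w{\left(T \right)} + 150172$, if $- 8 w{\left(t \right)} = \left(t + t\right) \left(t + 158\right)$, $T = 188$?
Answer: $133910$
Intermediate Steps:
$w{\left(t \right)} = - \frac{t \left(158 + t\right)}{4}$ ($w{\left(t \right)} = - \frac{\left(t + t\right) \left(t + 158\right)}{8} = - \frac{2 t \left(158 + t\right)}{8} = - \frac{t \left(158 + t\right)}{4}$)
$w{\left(T \right)} + 150172 = \left(- \frac{1}{4}\right) 188 \left(158 + 188\right) + 150172 = \left(- \frac{1}{4}\right) 188 \cdot 346 + 150172 = -16262 + 150172 = 133910$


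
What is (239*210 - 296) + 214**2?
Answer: 95690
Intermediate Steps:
(239*210 - 296) + 214**2 = (50190 - 296) + 45796 = 49894 + 45796 = 95690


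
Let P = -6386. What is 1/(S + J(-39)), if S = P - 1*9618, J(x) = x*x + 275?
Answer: -1/14208 ≈ -7.0383e-5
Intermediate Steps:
J(x) = 275 + x**2 (J(x) = x**2 + 275 = 275 + x**2)
S = -16004 (S = -6386 - 1*9618 = -6386 - 9618 = -16004)
1/(S + J(-39)) = 1/(-16004 + (275 + (-39)**2)) = 1/(-16004 + (275 + 1521)) = 1/(-16004 + 1796) = 1/(-14208) = -1/14208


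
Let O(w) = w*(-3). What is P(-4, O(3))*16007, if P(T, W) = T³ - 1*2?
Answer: -1056462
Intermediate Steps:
O(w) = -3*w
P(T, W) = -2 + T³ (P(T, W) = T³ - 2 = -2 + T³)
P(-4, O(3))*16007 = (-2 + (-4)³)*16007 = (-2 - 64)*16007 = -66*16007 = -1056462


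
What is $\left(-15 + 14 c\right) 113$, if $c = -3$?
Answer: $-6441$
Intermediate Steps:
$\left(-15 + 14 c\right) 113 = \left(-15 + 14 \left(-3\right)\right) 113 = \left(-15 - 42\right) 113 = \left(-57\right) 113 = -6441$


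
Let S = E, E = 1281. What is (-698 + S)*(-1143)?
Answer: -666369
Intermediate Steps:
S = 1281
(-698 + S)*(-1143) = (-698 + 1281)*(-1143) = 583*(-1143) = -666369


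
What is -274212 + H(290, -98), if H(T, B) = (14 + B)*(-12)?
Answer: -273204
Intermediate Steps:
H(T, B) = -168 - 12*B
-274212 + H(290, -98) = -274212 + (-168 - 12*(-98)) = -274212 + (-168 + 1176) = -274212 + 1008 = -273204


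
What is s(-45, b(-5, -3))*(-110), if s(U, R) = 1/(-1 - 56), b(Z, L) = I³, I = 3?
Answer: 110/57 ≈ 1.9298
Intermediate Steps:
b(Z, L) = 27 (b(Z, L) = 3³ = 27)
s(U, R) = -1/57 (s(U, R) = 1/(-57) = -1/57)
s(-45, b(-5, -3))*(-110) = -1/57*(-110) = 110/57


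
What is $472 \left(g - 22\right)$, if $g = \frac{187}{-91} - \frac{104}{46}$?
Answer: $- \frac{25997288}{2093} \approx -12421.0$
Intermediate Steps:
$g = - \frac{9033}{2093}$ ($g = 187 \left(- \frac{1}{91}\right) - \frac{52}{23} = - \frac{187}{91} - \frac{52}{23} = - \frac{9033}{2093} \approx -4.3158$)
$472 \left(g - 22\right) = 472 \left(- \frac{9033}{2093} - 22\right) = 472 \left(- \frac{55079}{2093}\right) = - \frac{25997288}{2093}$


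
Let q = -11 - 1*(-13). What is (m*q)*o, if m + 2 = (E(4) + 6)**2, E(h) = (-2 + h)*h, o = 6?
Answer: 2328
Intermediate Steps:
E(h) = h*(-2 + h)
m = 194 (m = -2 + (4*(-2 + 4) + 6)**2 = -2 + (4*2 + 6)**2 = -2 + (8 + 6)**2 = -2 + 14**2 = -2 + 196 = 194)
q = 2 (q = -11 + 13 = 2)
(m*q)*o = (194*2)*6 = 388*6 = 2328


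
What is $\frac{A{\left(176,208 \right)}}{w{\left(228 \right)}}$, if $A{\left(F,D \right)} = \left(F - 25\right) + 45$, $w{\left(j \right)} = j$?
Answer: $\frac{49}{57} \approx 0.85965$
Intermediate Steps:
$A{\left(F,D \right)} = 20 + F$ ($A{\left(F,D \right)} = \left(-25 + F\right) + 45 = 20 + F$)
$\frac{A{\left(176,208 \right)}}{w{\left(228 \right)}} = \frac{20 + 176}{228} = 196 \cdot \frac{1}{228} = \frac{49}{57}$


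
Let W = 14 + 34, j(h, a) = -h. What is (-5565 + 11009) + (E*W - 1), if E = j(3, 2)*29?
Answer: 1267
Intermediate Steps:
W = 48
E = -87 (E = -1*3*29 = -3*29 = -87)
(-5565 + 11009) + (E*W - 1) = (-5565 + 11009) + (-87*48 - 1) = 5444 + (-4176 - 1) = 5444 - 4177 = 1267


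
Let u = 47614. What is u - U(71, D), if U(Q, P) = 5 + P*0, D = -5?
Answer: 47609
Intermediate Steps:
U(Q, P) = 5 (U(Q, P) = 5 + 0 = 5)
u - U(71, D) = 47614 - 1*5 = 47614 - 5 = 47609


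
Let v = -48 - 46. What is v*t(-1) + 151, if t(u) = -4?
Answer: 527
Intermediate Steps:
v = -94
v*t(-1) + 151 = -94*(-4) + 151 = 376 + 151 = 527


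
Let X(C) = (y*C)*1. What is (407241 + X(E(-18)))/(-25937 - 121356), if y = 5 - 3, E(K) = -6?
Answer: -407229/147293 ≈ -2.7648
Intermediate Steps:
y = 2
X(C) = 2*C (X(C) = (2*C)*1 = 2*C)
(407241 + X(E(-18)))/(-25937 - 121356) = (407241 + 2*(-6))/(-25937 - 121356) = (407241 - 12)/(-147293) = 407229*(-1/147293) = -407229/147293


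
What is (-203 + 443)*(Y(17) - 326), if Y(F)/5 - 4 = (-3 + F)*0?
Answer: -73440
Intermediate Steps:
Y(F) = 20 (Y(F) = 20 + 5*((-3 + F)*0) = 20 + 5*0 = 20 + 0 = 20)
(-203 + 443)*(Y(17) - 326) = (-203 + 443)*(20 - 326) = 240*(-306) = -73440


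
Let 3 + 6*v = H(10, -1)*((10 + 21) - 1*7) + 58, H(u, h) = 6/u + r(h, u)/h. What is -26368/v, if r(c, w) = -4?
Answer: -791040/827 ≈ -956.52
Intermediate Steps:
H(u, h) = -4/h + 6/u (H(u, h) = 6/u - 4/h = -4/h + 6/u)
v = 827/30 (v = -1/2 + ((-4/(-1) + 6/10)*((10 + 21) - 1*7) + 58)/6 = -1/2 + ((-4*(-1) + 6*(1/10))*(31 - 7) + 58)/6 = -1/2 + ((4 + 3/5)*24 + 58)/6 = -1/2 + ((23/5)*24 + 58)/6 = -1/2 + (552/5 + 58)/6 = -1/2 + (1/6)*(842/5) = -1/2 + 421/15 = 827/30 ≈ 27.567)
-26368/v = -26368/827/30 = -26368*30/827 = -791040/827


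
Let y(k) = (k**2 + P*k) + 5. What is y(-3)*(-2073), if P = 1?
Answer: -22803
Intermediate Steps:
y(k) = 5 + k + k**2 (y(k) = (k**2 + 1*k) + 5 = (k**2 + k) + 5 = (k + k**2) + 5 = 5 + k + k**2)
y(-3)*(-2073) = (5 - 3 + (-3)**2)*(-2073) = (5 - 3 + 9)*(-2073) = 11*(-2073) = -22803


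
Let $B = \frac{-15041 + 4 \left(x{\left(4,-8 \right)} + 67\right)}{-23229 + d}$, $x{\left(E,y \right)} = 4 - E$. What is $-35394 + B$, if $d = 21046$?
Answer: $- \frac{77250329}{2183} \approx -35387.0$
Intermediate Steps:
$B = \frac{14773}{2183}$ ($B = \frac{-15041 + 4 \left(\left(4 - 4\right) + 67\right)}{-23229 + 21046} = \frac{-15041 + 4 \left(\left(4 - 4\right) + 67\right)}{-2183} = \left(-15041 + 4 \left(0 + 67\right)\right) \left(- \frac{1}{2183}\right) = \left(-15041 + 4 \cdot 67\right) \left(- \frac{1}{2183}\right) = \left(-15041 + 268\right) \left(- \frac{1}{2183}\right) = \left(-14773\right) \left(- \frac{1}{2183}\right) = \frac{14773}{2183} \approx 6.7673$)
$-35394 + B = -35394 + \frac{14773}{2183} = - \frac{77250329}{2183}$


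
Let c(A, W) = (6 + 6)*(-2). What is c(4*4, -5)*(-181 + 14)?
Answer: 4008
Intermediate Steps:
c(A, W) = -24 (c(A, W) = 12*(-2) = -24)
c(4*4, -5)*(-181 + 14) = -24*(-181 + 14) = -24*(-167) = 4008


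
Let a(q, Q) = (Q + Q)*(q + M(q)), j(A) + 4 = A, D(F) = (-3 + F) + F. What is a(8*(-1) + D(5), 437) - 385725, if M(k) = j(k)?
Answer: -390969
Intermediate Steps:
D(F) = -3 + 2*F
j(A) = -4 + A
M(k) = -4 + k
a(q, Q) = 2*Q*(-4 + 2*q) (a(q, Q) = (Q + Q)*(q + (-4 + q)) = (2*Q)*(-4 + 2*q) = 2*Q*(-4 + 2*q))
a(8*(-1) + D(5), 437) - 385725 = 4*437*(-2 + (8*(-1) + (-3 + 2*5))) - 385725 = 4*437*(-2 + (-8 + (-3 + 10))) - 385725 = 4*437*(-2 + (-8 + 7)) - 385725 = 4*437*(-2 - 1) - 385725 = 4*437*(-3) - 385725 = -5244 - 385725 = -390969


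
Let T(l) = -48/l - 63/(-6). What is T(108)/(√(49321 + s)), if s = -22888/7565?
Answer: 181*√2822429458505/6715628586 ≈ 0.045280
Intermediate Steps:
s = -22888/7565 (s = -22888*1/7565 = -22888/7565 ≈ -3.0255)
T(l) = 21/2 - 48/l (T(l) = -48/l - 63*(-⅙) = -48/l + 21/2 = 21/2 - 48/l)
T(108)/(√(49321 + s)) = (21/2 - 48/108)/(√(49321 - 22888/7565)) = (21/2 - 48*1/108)/(√(373090477/7565)) = (21/2 - 4/9)/((√2822429458505/7565)) = 181*(√2822429458505/373090477)/18 = 181*√2822429458505/6715628586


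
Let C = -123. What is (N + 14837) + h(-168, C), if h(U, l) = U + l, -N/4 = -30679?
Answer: 137262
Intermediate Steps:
N = 122716 (N = -4*(-30679) = 122716)
(N + 14837) + h(-168, C) = (122716 + 14837) + (-168 - 123) = 137553 - 291 = 137262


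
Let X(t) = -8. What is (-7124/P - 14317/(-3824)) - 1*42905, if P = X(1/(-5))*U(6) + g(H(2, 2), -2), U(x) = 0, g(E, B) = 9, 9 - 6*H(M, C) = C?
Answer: -1503731803/34416 ≈ -43693.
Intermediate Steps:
H(M, C) = 3/2 - C/6
P = 9 (P = -8*0 + 9 = 0 + 9 = 9)
(-7124/P - 14317/(-3824)) - 1*42905 = (-7124/9 - 14317/(-3824)) - 1*42905 = (-7124*⅑ - 14317*(-1/3824)) - 42905 = (-7124/9 + 14317/3824) - 42905 = -27113323/34416 - 42905 = -1503731803/34416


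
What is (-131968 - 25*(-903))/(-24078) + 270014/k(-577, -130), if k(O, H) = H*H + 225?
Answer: 8374752217/412335750 ≈ 20.311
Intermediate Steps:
k(O, H) = 225 + H**2 (k(O, H) = H**2 + 225 = 225 + H**2)
(-131968 - 25*(-903))/(-24078) + 270014/k(-577, -130) = (-131968 - 25*(-903))/(-24078) + 270014/(225 + (-130)**2) = (-131968 + 22575)*(-1/24078) + 270014/(225 + 16900) = -109393*(-1/24078) + 270014/17125 = 109393/24078 + 270014*(1/17125) = 109393/24078 + 270014/17125 = 8374752217/412335750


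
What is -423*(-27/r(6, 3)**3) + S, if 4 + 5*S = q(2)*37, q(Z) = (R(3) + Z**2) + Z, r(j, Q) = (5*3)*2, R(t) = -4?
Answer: 14423/1000 ≈ 14.423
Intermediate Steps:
r(j, Q) = 30 (r(j, Q) = 15*2 = 30)
q(Z) = -4 + Z + Z**2 (q(Z) = (-4 + Z**2) + Z = -4 + Z + Z**2)
S = 14 (S = -4/5 + ((-4 + 2 + 2**2)*37)/5 = -4/5 + ((-4 + 2 + 4)*37)/5 = -4/5 + (2*37)/5 = -4/5 + (1/5)*74 = -4/5 + 74/5 = 14)
-423*(-27/r(6, 3)**3) + S = -423*(-3/30)**3 + 14 = -423*(-3*1/30)**3 + 14 = -423*(-1/10)**3 + 14 = -423*(-1/1000) + 14 = 423/1000 + 14 = 14423/1000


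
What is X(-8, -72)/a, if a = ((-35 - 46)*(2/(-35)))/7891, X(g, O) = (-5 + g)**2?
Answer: 46675265/162 ≈ 2.8812e+5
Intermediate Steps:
a = 162/276185 (a = -162*(-1)/35*(1/7891) = -81*(-2/35)*(1/7891) = (162/35)*(1/7891) = 162/276185 ≈ 0.00058656)
X(-8, -72)/a = (-5 - 8)**2/(162/276185) = (-13)**2*(276185/162) = 169*(276185/162) = 46675265/162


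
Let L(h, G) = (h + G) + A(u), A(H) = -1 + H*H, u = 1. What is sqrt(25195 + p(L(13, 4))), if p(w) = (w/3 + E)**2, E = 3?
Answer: sqrt(227431)/3 ≈ 158.97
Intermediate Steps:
A(H) = -1 + H**2
L(h, G) = G + h (L(h, G) = (h + G) + (-1 + 1**2) = (G + h) + (-1 + 1) = (G + h) + 0 = G + h)
p(w) = (3 + w/3)**2 (p(w) = (w/3 + 3)**2 = (3 + w/3)**2)
sqrt(25195 + p(L(13, 4))) = sqrt(25195 + (9 + (4 + 13))**2/9) = sqrt(25195 + (9 + 17)**2/9) = sqrt(25195 + (1/9)*26**2) = sqrt(25195 + (1/9)*676) = sqrt(25195 + 676/9) = sqrt(227431/9) = sqrt(227431)/3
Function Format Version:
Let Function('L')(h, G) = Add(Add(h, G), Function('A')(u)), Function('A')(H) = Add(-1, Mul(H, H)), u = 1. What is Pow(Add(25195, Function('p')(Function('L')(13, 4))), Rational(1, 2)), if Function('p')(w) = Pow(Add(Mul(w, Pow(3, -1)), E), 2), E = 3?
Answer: Mul(Rational(1, 3), Pow(227431, Rational(1, 2))) ≈ 158.97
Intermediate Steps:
Function('A')(H) = Add(-1, Pow(H, 2))
Function('L')(h, G) = Add(G, h) (Function('L')(h, G) = Add(Add(h, G), Add(-1, Pow(1, 2))) = Add(Add(G, h), Add(-1, 1)) = Add(Add(G, h), 0) = Add(G, h))
Function('p')(w) = Pow(Add(3, Mul(Rational(1, 3), w)), 2) (Function('p')(w) = Pow(Add(Mul(w, Pow(3, -1)), 3), 2) = Pow(Add(Mul(w, Rational(1, 3)), 3), 2) = Pow(Add(Mul(Rational(1, 3), w), 3), 2) = Pow(Add(3, Mul(Rational(1, 3), w)), 2))
Pow(Add(25195, Function('p')(Function('L')(13, 4))), Rational(1, 2)) = Pow(Add(25195, Mul(Rational(1, 9), Pow(Add(9, Add(4, 13)), 2))), Rational(1, 2)) = Pow(Add(25195, Mul(Rational(1, 9), Pow(Add(9, 17), 2))), Rational(1, 2)) = Pow(Add(25195, Mul(Rational(1, 9), Pow(26, 2))), Rational(1, 2)) = Pow(Add(25195, Mul(Rational(1, 9), 676)), Rational(1, 2)) = Pow(Add(25195, Rational(676, 9)), Rational(1, 2)) = Pow(Rational(227431, 9), Rational(1, 2)) = Mul(Rational(1, 3), Pow(227431, Rational(1, 2)))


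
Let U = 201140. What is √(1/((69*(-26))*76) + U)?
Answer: √934782377371674/68172 ≈ 448.49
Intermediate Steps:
√(1/((69*(-26))*76) + U) = √(1/((69*(-26))*76) + 201140) = √(1/(-1794*76) + 201140) = √(1/(-136344) + 201140) = √(-1/136344 + 201140) = √(27424232159/136344) = √934782377371674/68172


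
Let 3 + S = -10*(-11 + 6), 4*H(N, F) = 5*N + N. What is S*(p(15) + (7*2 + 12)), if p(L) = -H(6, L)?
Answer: 799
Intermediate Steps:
H(N, F) = 3*N/2 (H(N, F) = (5*N + N)/4 = (6*N)/4 = 3*N/2)
S = 47 (S = -3 - 10*(-11 + 6) = -3 - 10*(-5) = -3 + 50 = 47)
p(L) = -9 (p(L) = -3*6/2 = -1*9 = -9)
S*(p(15) + (7*2 + 12)) = 47*(-9 + (7*2 + 12)) = 47*(-9 + (14 + 12)) = 47*(-9 + 26) = 47*17 = 799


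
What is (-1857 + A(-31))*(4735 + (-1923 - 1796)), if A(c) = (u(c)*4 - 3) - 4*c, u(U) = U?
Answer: -1889760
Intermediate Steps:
A(c) = -3 (A(c) = (c*4 - 3) - 4*c = (4*c - 3) - 4*c = (-3 + 4*c) - 4*c = -3)
(-1857 + A(-31))*(4735 + (-1923 - 1796)) = (-1857 - 3)*(4735 + (-1923 - 1796)) = -1860*(4735 - 3719) = -1860*1016 = -1889760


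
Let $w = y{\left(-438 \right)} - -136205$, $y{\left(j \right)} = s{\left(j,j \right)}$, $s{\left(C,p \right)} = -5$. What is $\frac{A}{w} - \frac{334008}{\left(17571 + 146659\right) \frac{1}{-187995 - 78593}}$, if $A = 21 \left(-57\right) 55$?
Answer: $\frac{16170108070137}{29824168} \approx 5.4218 \cdot 10^{5}$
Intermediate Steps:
$A = -65835$ ($A = \left(-1197\right) 55 = -65835$)
$y{\left(j \right)} = -5$
$w = 136200$ ($w = -5 - -136205 = -5 + 136205 = 136200$)
$\frac{A}{w} - \frac{334008}{\left(17571 + 146659\right) \frac{1}{-187995 - 78593}} = - \frac{65835}{136200} - \frac{334008}{\left(17571 + 146659\right) \frac{1}{-187995 - 78593}} = \left(-65835\right) \frac{1}{136200} - \frac{334008}{164230 \frac{1}{-266588}} = - \frac{4389}{9080} - \frac{334008}{164230 \left(- \frac{1}{266588}\right)} = - \frac{4389}{9080} - \frac{334008}{- \frac{82115}{133294}} = - \frac{4389}{9080} - - \frac{44521262352}{82115} = - \frac{4389}{9080} + \frac{44521262352}{82115} = \frac{16170108070137}{29824168}$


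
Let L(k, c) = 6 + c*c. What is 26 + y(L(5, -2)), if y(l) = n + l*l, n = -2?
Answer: 124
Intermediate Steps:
L(k, c) = 6 + c**2
y(l) = -2 + l**2 (y(l) = -2 + l*l = -2 + l**2)
26 + y(L(5, -2)) = 26 + (-2 + (6 + (-2)**2)**2) = 26 + (-2 + (6 + 4)**2) = 26 + (-2 + 10**2) = 26 + (-2 + 100) = 26 + 98 = 124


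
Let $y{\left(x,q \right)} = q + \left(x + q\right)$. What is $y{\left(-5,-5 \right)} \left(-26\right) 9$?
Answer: $3510$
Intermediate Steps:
$y{\left(x,q \right)} = x + 2 q$ ($y{\left(x,q \right)} = q + \left(q + x\right) = x + 2 q$)
$y{\left(-5,-5 \right)} \left(-26\right) 9 = \left(-5 + 2 \left(-5\right)\right) \left(-26\right) 9 = \left(-5 - 10\right) \left(-26\right) 9 = \left(-15\right) \left(-26\right) 9 = 390 \cdot 9 = 3510$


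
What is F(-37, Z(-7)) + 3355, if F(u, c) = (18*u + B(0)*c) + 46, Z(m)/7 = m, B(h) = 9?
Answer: 2294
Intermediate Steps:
Z(m) = 7*m
F(u, c) = 46 + 9*c + 18*u (F(u, c) = (18*u + 9*c) + 46 = (9*c + 18*u) + 46 = 46 + 9*c + 18*u)
F(-37, Z(-7)) + 3355 = (46 + 9*(7*(-7)) + 18*(-37)) + 3355 = (46 + 9*(-49) - 666) + 3355 = (46 - 441 - 666) + 3355 = -1061 + 3355 = 2294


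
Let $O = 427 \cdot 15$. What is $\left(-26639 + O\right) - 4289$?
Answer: $-24523$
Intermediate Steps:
$O = 6405$
$\left(-26639 + O\right) - 4289 = \left(-26639 + 6405\right) - 4289 = -20234 - 4289 = -24523$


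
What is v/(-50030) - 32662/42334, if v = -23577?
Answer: -317985571/1058985010 ≈ -0.30027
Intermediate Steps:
v/(-50030) - 32662/42334 = -23577/(-50030) - 32662/42334 = -23577*(-1/50030) - 32662*1/42334 = 23577/50030 - 16331/21167 = -317985571/1058985010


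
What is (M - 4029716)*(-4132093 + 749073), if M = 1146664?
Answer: 9753422577040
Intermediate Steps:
(M - 4029716)*(-4132093 + 749073) = (1146664 - 4029716)*(-4132093 + 749073) = -2883052*(-3383020) = 9753422577040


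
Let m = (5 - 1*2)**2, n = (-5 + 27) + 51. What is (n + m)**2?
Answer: 6724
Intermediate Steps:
n = 73 (n = 22 + 51 = 73)
m = 9 (m = (5 - 2)**2 = 3**2 = 9)
(n + m)**2 = (73 + 9)**2 = 82**2 = 6724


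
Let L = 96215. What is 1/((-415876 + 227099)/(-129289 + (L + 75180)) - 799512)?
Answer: -42106/33664441049 ≈ -1.2508e-6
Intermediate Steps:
1/((-415876 + 227099)/(-129289 + (L + 75180)) - 799512) = 1/((-415876 + 227099)/(-129289 + (96215 + 75180)) - 799512) = 1/(-188777/(-129289 + 171395) - 799512) = 1/(-188777/42106 - 799512) = 1/(-33664441049/42106) = -42106/33664441049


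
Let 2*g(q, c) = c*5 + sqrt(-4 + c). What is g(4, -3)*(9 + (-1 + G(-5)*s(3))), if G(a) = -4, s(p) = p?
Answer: 30 - 2*I*sqrt(7) ≈ 30.0 - 5.2915*I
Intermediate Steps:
g(q, c) = sqrt(-4 + c)/2 + 5*c/2 (g(q, c) = (c*5 + sqrt(-4 + c))/2 = (5*c + sqrt(-4 + c))/2 = (sqrt(-4 + c) + 5*c)/2 = sqrt(-4 + c)/2 + 5*c/2)
g(4, -3)*(9 + (-1 + G(-5)*s(3))) = (sqrt(-4 - 3)/2 + (5/2)*(-3))*(9 + (-1 - 4*3)) = (sqrt(-7)/2 - 15/2)*(9 + (-1 - 12)) = ((I*sqrt(7))/2 - 15/2)*(9 - 13) = (I*sqrt(7)/2 - 15/2)*(-4) = (-15/2 + I*sqrt(7)/2)*(-4) = 30 - 2*I*sqrt(7)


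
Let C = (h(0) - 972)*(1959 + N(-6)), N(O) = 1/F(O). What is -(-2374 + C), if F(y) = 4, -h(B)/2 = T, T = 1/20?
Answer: 76278437/40 ≈ 1.9070e+6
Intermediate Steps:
T = 1/20 ≈ 0.050000
h(B) = -1/10 (h(B) = -2*1/20 = -1/10)
N(O) = 1/4
C = -76183477/40 (C = (-1/10 - 972)*(1959 + 1/4) = -9721/10*7837/4 = -76183477/40 ≈ -1.9046e+6)
-(-2374 + C) = -(-2374 - 76183477/40) = -1*(-76278437/40) = 76278437/40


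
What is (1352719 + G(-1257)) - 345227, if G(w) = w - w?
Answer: 1007492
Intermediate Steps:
G(w) = 0
(1352719 + G(-1257)) - 345227 = (1352719 + 0) - 345227 = 1352719 - 345227 = 1007492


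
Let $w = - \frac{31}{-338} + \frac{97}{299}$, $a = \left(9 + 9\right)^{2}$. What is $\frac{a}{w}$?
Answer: $\frac{2518776}{3235} \approx 778.6$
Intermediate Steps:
$a = 324$ ($a = 18^{2} = 324$)
$w = \frac{3235}{7774}$ ($w = \left(-31\right) \left(- \frac{1}{338}\right) + 97 \cdot \frac{1}{299} = \frac{31}{338} + \frac{97}{299} = \frac{3235}{7774} \approx 0.41613$)
$\frac{a}{w} = \frac{324}{\frac{3235}{7774}} = 324 \cdot \frac{7774}{3235} = \frac{2518776}{3235}$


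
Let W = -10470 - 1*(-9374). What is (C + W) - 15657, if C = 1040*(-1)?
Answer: -17793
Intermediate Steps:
W = -1096 (W = -10470 + 9374 = -1096)
C = -1040
(C + W) - 15657 = (-1040 - 1096) - 15657 = -2136 - 15657 = -17793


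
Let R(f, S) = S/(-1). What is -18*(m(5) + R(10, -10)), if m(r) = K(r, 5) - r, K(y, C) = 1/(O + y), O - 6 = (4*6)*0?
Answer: -1008/11 ≈ -91.636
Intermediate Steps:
O = 6 (O = 6 + (4*6)*0 = 6 + 24*0 = 6 + 0 = 6)
K(y, C) = 1/(6 + y)
R(f, S) = -S (R(f, S) = S*(-1) = -S)
m(r) = 1/(6 + r) - r
-18*(m(5) + R(10, -10)) = -18*((1 - 1*5*(6 + 5))/(6 + 5) - 1*(-10)) = -18*((1 - 1*5*11)/11 + 10) = -18*((1 - 55)/11 + 10) = -18*((1/11)*(-54) + 10) = -18*(-54/11 + 10) = -18*56/11 = -1008/11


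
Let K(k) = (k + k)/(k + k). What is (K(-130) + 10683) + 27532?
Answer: 38216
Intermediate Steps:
K(k) = 1 (K(k) = (2*k)/((2*k)) = (2*k)*(1/(2*k)) = 1)
(K(-130) + 10683) + 27532 = (1 + 10683) + 27532 = 10684 + 27532 = 38216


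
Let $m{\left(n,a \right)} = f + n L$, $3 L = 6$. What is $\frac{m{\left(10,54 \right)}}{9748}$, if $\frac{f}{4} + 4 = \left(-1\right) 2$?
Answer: $- \frac{1}{2437} \approx -0.00041034$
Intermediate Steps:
$L = 2$ ($L = \frac{1}{3} \cdot 6 = 2$)
$f = -24$ ($f = -16 + 4 \left(\left(-1\right) 2\right) = -16 + 4 \left(-2\right) = -16 - 8 = -24$)
$m{\left(n,a \right)} = -24 + 2 n$ ($m{\left(n,a \right)} = -24 + n 2 = -24 + 2 n$)
$\frac{m{\left(10,54 \right)}}{9748} = \frac{-24 + 2 \cdot 10}{9748} = \left(-24 + 20\right) \frac{1}{9748} = \left(-4\right) \frac{1}{9748} = - \frac{1}{2437}$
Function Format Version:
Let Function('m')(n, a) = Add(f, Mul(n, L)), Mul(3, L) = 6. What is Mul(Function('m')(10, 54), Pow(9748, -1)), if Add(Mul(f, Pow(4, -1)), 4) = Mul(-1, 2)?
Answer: Rational(-1, 2437) ≈ -0.00041034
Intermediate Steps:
L = 2 (L = Mul(Rational(1, 3), 6) = 2)
f = -24 (f = Add(-16, Mul(4, Mul(-1, 2))) = Add(-16, Mul(4, -2)) = Add(-16, -8) = -24)
Function('m')(n, a) = Add(-24, Mul(2, n)) (Function('m')(n, a) = Add(-24, Mul(n, 2)) = Add(-24, Mul(2, n)))
Mul(Function('m')(10, 54), Pow(9748, -1)) = Mul(Add(-24, Mul(2, 10)), Pow(9748, -1)) = Mul(Add(-24, 20), Rational(1, 9748)) = Mul(-4, Rational(1, 9748)) = Rational(-1, 2437)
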